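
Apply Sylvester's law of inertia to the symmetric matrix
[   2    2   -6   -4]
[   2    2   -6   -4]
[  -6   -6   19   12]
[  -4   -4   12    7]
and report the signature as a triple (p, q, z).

Answer: (2, 1, 1)

Derivation:
step 0: pivot 2 → sign +
step 1: pivot 1 → sign +
step 2: pivot -1 → sign −
step 3: row/col 3 already zero → sign 0
signature = (2, 1, 1)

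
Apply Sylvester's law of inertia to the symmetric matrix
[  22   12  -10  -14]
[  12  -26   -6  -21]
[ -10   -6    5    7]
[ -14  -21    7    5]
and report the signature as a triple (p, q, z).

step 0: pivot 22 → sign +
step 1: pivot -358/11 → sign −
step 2: pivot 83/179 → sign +
step 3: pivot -3/166 → sign −
signature = (2, 2, 0)

Answer: (2, 2, 0)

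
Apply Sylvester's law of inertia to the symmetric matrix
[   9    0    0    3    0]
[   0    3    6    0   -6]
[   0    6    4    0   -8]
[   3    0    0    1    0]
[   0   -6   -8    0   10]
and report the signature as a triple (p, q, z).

step 0: pivot 9 → sign +
step 1: pivot 3 → sign +
step 2: pivot -8 → sign −
step 3: row/col 3 already zero → sign 0
step 4: row/col 4 already zero → sign 0
signature = (2, 1, 2)

Answer: (2, 1, 2)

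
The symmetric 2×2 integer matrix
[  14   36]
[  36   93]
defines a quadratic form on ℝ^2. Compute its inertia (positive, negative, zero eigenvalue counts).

step 0: pivot 14 → sign +
step 1: pivot 3/7 → sign +
signature = (2, 0, 0)

Answer: (2, 0, 0)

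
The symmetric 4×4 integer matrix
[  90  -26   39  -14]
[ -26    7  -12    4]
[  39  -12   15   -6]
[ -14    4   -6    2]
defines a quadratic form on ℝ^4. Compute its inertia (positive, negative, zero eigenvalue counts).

step 0: pivot 90 → sign +
step 1: pivot -23/45 → sign −
step 2: pivot -39/46 → sign −
step 3: pivot -2/13 → sign −
signature = (1, 3, 0)

Answer: (1, 3, 0)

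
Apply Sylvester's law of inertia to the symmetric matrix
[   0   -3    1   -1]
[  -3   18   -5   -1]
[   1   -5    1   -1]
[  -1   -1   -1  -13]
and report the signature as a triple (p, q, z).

Answer: (1, 3, 0)

Derivation:
step 0: pivot 18 → sign +
step 1: pivot -1/2 → sign −
step 2: pivot -1/3 → sign −
step 3: pivot -2 → sign −
signature = (1, 3, 0)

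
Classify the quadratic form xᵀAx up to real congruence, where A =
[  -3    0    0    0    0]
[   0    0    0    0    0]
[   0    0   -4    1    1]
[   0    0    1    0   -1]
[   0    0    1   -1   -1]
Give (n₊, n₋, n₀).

step 0: pivot -3 → sign −
step 1: pivot -4 → sign −
step 2: pivot 1/4 → sign +
step 3: pivot -3 → sign −
step 4: row/col 4 already zero → sign 0
signature = (1, 3, 1)

Answer: (1, 3, 1)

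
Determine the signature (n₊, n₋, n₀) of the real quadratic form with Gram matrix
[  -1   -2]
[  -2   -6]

step 0: pivot -1 → sign −
step 1: pivot -2 → sign −
signature = (0, 2, 0)

Answer: (0, 2, 0)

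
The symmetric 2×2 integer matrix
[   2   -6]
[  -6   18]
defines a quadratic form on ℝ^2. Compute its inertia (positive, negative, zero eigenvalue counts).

step 0: pivot 2 → sign +
step 1: row/col 1 already zero → sign 0
signature = (1, 0, 1)

Answer: (1, 0, 1)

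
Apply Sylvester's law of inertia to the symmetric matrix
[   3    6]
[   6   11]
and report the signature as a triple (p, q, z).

Answer: (1, 1, 0)

Derivation:
step 0: pivot 3 → sign +
step 1: pivot -1 → sign −
signature = (1, 1, 0)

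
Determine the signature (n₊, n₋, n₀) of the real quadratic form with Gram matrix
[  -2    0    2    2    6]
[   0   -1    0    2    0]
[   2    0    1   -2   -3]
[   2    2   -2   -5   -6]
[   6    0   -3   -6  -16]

Answer: (2, 3, 0)

Derivation:
step 0: pivot -2 → sign −
step 1: pivot -1 → sign −
step 2: pivot 3 → sign +
step 3: pivot 1 → sign +
step 4: pivot -1 → sign −
signature = (2, 3, 0)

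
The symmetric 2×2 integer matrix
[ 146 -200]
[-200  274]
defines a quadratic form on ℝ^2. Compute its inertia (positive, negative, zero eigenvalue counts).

Answer: (2, 0, 0)

Derivation:
step 0: pivot 146 → sign +
step 1: pivot 2/73 → sign +
signature = (2, 0, 0)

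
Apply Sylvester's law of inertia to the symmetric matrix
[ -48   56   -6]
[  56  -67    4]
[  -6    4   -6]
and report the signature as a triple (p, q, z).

step 0: pivot -48 → sign −
step 1: pivot -5/3 → sign −
step 2: pivot 3/20 → sign +
signature = (1, 2, 0)

Answer: (1, 2, 0)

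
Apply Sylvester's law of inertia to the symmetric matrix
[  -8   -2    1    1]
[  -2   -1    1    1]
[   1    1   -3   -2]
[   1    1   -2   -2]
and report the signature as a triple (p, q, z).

step 0: pivot -8 → sign −
step 1: pivot -1/2 → sign −
step 2: pivot -7/4 → sign −
step 3: pivot -3/7 → sign −
signature = (0, 4, 0)

Answer: (0, 4, 0)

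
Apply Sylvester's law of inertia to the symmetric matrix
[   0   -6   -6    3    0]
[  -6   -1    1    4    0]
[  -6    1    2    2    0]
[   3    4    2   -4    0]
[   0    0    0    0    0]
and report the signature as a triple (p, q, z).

step 0: pivot -1 → sign −
step 1: pivot 36 → sign +
step 2: pivot -1 → sign −
step 3: pivot 3/4 → sign +
step 4: row/col 4 already zero → sign 0
signature = (2, 2, 1)

Answer: (2, 2, 1)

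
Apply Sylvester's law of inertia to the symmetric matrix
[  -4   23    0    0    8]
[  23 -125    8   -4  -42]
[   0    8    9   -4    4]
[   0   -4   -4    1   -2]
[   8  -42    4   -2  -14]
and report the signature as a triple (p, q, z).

Answer: (2, 3, 0)

Derivation:
step 0: pivot -4 → sign −
step 1: pivot 29/4 → sign +
step 2: pivot 5/29 → sign +
step 3: pivot -11/5 → sign −
step 4: pivot -6/11 → sign −
signature = (2, 3, 0)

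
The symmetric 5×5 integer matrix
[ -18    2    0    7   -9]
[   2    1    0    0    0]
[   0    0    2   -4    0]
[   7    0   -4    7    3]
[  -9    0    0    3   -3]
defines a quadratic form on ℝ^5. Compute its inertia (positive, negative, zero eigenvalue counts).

Answer: (4, 1, 0)

Derivation:
step 0: pivot -18 → sign −
step 1: pivot 11/9 → sign +
step 2: pivot 2 → sign +
step 3: pivot 27/22 → sign +
step 4: pivot 2/3 → sign +
signature = (4, 1, 0)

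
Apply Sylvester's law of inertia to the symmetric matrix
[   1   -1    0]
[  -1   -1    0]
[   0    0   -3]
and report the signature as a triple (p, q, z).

Answer: (1, 2, 0)

Derivation:
step 0: pivot 1 → sign +
step 1: pivot -2 → sign −
step 2: pivot -3 → sign −
signature = (1, 2, 0)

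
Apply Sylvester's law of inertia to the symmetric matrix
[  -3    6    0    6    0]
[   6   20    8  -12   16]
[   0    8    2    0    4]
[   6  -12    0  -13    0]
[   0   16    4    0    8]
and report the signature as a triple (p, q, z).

Answer: (1, 2, 2)

Derivation:
step 0: pivot -3 → sign −
step 1: pivot 32 → sign +
step 2: pivot -1 → sign −
step 3: row/col 3 already zero → sign 0
step 4: row/col 4 already zero → sign 0
signature = (1, 2, 2)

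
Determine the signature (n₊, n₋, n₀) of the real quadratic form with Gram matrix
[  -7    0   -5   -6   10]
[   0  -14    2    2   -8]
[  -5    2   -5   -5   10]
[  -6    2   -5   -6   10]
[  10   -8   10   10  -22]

Answer: (0, 5, 0)

Derivation:
step 0: pivot -7 → sign −
step 1: pivot -14 → sign −
step 2: pivot -8/7 → sign −
step 3: pivot -23/56 → sign −
step 4: pivot -6/23 → sign −
signature = (0, 5, 0)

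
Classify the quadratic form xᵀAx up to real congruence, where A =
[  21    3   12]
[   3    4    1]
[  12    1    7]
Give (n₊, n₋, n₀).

step 0: pivot 21 → sign +
step 1: pivot 25/7 → sign +
step 2: row/col 2 already zero → sign 0
signature = (2, 0, 1)

Answer: (2, 0, 1)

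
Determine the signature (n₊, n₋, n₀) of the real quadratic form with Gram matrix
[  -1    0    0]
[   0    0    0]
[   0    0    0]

Answer: (0, 1, 2)

Derivation:
step 0: pivot -1 → sign −
step 1: row/col 1 already zero → sign 0
step 2: row/col 2 already zero → sign 0
signature = (0, 1, 2)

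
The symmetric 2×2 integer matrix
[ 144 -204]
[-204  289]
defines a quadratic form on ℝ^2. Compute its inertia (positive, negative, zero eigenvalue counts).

step 0: pivot 144 → sign +
step 1: row/col 1 already zero → sign 0
signature = (1, 0, 1)

Answer: (1, 0, 1)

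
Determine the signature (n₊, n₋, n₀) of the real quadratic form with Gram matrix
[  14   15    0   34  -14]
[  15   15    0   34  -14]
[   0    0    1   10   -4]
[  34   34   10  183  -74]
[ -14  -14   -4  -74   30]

Answer: (4, 1, 0)

Derivation:
step 0: pivot 14 → sign +
step 1: pivot -15/14 → sign −
step 2: pivot 1 → sign +
step 3: pivot 89/15 → sign +
step 4: pivot 6/89 → sign +
signature = (4, 1, 0)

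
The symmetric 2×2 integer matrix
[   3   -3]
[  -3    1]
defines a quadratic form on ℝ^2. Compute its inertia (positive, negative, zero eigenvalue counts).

step 0: pivot 3 → sign +
step 1: pivot -2 → sign −
signature = (1, 1, 0)

Answer: (1, 1, 0)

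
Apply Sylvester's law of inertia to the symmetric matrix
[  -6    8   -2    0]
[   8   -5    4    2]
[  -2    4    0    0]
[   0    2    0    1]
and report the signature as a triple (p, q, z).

step 0: pivot -6 → sign −
step 1: pivot 17/3 → sign +
step 2: pivot 6/17 → sign +
step 3: pivot -1/3 → sign −
signature = (2, 2, 0)

Answer: (2, 2, 0)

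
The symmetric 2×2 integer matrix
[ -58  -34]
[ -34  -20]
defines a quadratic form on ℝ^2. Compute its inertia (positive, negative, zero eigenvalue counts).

step 0: pivot -58 → sign −
step 1: pivot -2/29 → sign −
signature = (0, 2, 0)

Answer: (0, 2, 0)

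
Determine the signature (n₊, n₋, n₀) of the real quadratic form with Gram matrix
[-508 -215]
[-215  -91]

step 0: pivot -508 → sign −
step 1: pivot -3/508 → sign −
signature = (0, 2, 0)

Answer: (0, 2, 0)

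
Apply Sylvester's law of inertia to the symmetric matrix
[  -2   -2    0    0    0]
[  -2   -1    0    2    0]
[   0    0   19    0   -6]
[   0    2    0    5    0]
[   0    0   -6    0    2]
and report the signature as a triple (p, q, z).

step 0: pivot -2 → sign −
step 1: pivot 1 → sign +
step 2: pivot 19 → sign +
step 3: pivot 1 → sign +
step 4: pivot 2/19 → sign +
signature = (4, 1, 0)

Answer: (4, 1, 0)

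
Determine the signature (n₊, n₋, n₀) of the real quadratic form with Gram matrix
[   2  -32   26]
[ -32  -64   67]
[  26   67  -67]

step 0: pivot 2 → sign +
step 1: pivot -576 → sign −
step 2: pivot 1/64 → sign +
signature = (2, 1, 0)

Answer: (2, 1, 0)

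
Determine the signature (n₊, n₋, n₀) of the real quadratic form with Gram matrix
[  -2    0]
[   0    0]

Answer: (0, 1, 1)

Derivation:
step 0: pivot -2 → sign −
step 1: row/col 1 already zero → sign 0
signature = (0, 1, 1)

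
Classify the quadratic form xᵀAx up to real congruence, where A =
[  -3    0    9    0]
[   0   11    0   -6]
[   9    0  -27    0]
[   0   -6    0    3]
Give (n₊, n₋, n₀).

Answer: (1, 2, 1)

Derivation:
step 0: pivot -3 → sign −
step 1: pivot 11 → sign +
step 2: pivot -3/11 → sign −
step 3: row/col 3 already zero → sign 0
signature = (1, 2, 1)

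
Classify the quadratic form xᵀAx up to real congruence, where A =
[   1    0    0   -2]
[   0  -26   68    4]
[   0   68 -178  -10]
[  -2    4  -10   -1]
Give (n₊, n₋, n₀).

step 0: pivot 1 → sign +
step 1: pivot -26 → sign −
step 2: pivot -2/13 → sign −
step 3: pivot -3 → sign −
signature = (1, 3, 0)

Answer: (1, 3, 0)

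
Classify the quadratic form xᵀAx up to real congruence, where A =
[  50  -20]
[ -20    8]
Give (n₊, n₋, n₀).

step 0: pivot 50 → sign +
step 1: row/col 1 already zero → sign 0
signature = (1, 0, 1)

Answer: (1, 0, 1)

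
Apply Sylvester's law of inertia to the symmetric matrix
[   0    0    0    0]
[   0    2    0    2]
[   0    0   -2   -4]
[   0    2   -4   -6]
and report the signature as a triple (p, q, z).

Answer: (1, 1, 2)

Derivation:
step 0: pivot 2 → sign +
step 1: pivot -2 → sign −
step 2: row/col 2 already zero → sign 0
step 3: row/col 3 already zero → sign 0
signature = (1, 1, 2)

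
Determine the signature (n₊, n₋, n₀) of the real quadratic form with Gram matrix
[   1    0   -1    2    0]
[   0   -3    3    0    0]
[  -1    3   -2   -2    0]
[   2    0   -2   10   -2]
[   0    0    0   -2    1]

step 0: pivot 1 → sign +
step 1: pivot -3 → sign −
step 2: pivot 6 → sign +
step 3: pivot 1/3 → sign +
step 4: row/col 4 already zero → sign 0
signature = (3, 1, 1)

Answer: (3, 1, 1)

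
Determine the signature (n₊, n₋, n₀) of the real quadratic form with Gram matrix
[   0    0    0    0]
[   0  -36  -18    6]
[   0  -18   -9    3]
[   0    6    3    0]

Answer: (1, 1, 2)

Derivation:
step 0: pivot -36 → sign −
step 1: pivot 1 → sign +
step 2: row/col 2 already zero → sign 0
step 3: row/col 3 already zero → sign 0
signature = (1, 1, 2)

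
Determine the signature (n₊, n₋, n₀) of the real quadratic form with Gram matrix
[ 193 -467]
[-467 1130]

step 0: pivot 193 → sign +
step 1: pivot 1/193 → sign +
signature = (2, 0, 0)

Answer: (2, 0, 0)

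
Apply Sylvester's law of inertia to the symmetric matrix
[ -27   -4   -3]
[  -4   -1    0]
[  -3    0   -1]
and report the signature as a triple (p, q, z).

Answer: (0, 3, 0)

Derivation:
step 0: pivot -27 → sign −
step 1: pivot -11/27 → sign −
step 2: pivot -2/11 → sign −
signature = (0, 3, 0)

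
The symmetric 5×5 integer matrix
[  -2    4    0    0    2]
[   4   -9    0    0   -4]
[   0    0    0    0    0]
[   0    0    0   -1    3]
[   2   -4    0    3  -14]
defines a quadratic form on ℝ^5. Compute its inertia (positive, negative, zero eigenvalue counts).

step 0: pivot -2 → sign −
step 1: pivot -1 → sign −
step 2: pivot -1 → sign −
step 3: pivot -3 → sign −
step 4: row/col 4 already zero → sign 0
signature = (0, 4, 1)

Answer: (0, 4, 1)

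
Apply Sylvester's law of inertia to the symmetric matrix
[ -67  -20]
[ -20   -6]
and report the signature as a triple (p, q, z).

step 0: pivot -67 → sign −
step 1: pivot -2/67 → sign −
signature = (0, 2, 0)

Answer: (0, 2, 0)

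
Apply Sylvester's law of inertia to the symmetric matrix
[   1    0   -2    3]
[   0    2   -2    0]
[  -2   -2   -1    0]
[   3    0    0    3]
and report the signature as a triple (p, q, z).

step 0: pivot 1 → sign +
step 1: pivot 2 → sign +
step 2: pivot -7 → sign −
step 3: pivot -6/7 → sign −
signature = (2, 2, 0)

Answer: (2, 2, 0)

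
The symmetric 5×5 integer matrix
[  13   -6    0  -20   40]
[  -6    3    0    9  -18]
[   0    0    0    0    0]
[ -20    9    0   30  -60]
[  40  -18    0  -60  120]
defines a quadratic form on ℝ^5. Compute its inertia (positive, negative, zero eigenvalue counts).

step 0: pivot 13 → sign +
step 1: pivot 3/13 → sign +
step 2: pivot -1 → sign −
step 3: row/col 3 already zero → sign 0
step 4: row/col 4 already zero → sign 0
signature = (2, 1, 2)

Answer: (2, 1, 2)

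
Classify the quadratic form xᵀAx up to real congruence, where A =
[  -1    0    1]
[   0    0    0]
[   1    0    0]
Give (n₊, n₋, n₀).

step 0: pivot -1 → sign −
step 1: pivot 1 → sign +
step 2: row/col 2 already zero → sign 0
signature = (1, 1, 1)

Answer: (1, 1, 1)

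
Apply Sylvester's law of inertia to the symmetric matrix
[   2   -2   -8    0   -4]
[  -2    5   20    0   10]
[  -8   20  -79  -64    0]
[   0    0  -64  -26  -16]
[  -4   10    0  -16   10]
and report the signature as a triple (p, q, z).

Answer: (3, 2, 0)

Derivation:
step 0: pivot 2 → sign +
step 1: pivot 3 → sign +
step 2: pivot -159 → sign −
step 3: pivot -38/159 → sign −
step 4: pivot 2/19 → sign +
signature = (3, 2, 0)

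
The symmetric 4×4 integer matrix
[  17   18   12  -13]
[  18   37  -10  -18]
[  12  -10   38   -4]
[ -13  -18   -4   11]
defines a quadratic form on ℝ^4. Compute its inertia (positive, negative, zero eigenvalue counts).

step 0: pivot 17 → sign +
step 1: pivot 305/17 → sign +
step 2: pivot 242/305 → sign +
step 3: pivot 2/121 → sign +
signature = (4, 0, 0)

Answer: (4, 0, 0)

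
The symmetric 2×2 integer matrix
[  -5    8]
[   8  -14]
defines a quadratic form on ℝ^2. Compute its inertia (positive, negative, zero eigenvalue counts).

Answer: (0, 2, 0)

Derivation:
step 0: pivot -5 → sign −
step 1: pivot -6/5 → sign −
signature = (0, 2, 0)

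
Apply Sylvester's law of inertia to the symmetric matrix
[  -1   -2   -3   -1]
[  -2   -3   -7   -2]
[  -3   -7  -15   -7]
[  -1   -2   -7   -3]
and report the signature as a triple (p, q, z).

step 0: pivot -1 → sign −
step 1: pivot 1 → sign +
step 2: pivot -7 → sign −
step 3: pivot 2/7 → sign +
signature = (2, 2, 0)

Answer: (2, 2, 0)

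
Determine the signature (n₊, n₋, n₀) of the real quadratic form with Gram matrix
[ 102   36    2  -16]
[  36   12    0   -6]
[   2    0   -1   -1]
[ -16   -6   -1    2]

step 0: pivot 102 → sign +
step 1: pivot -12/17 → sign −
step 2: pivot -1/3 → sign −
step 3: row/col 3 already zero → sign 0
signature = (1, 2, 1)

Answer: (1, 2, 1)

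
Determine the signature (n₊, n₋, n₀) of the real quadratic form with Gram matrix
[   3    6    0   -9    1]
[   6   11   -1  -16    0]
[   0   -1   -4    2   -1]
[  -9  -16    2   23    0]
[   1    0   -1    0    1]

step 0: pivot 3 → sign +
step 1: pivot -1 → sign −
step 2: pivot -3 → sign −
step 3: pivot 5 → sign +
step 4: pivot -1/5 → sign −
signature = (2, 3, 0)

Answer: (2, 3, 0)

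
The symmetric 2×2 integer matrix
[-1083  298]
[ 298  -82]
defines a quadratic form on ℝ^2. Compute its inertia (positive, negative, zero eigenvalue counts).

step 0: pivot -1083 → sign −
step 1: pivot -2/1083 → sign −
signature = (0, 2, 0)

Answer: (0, 2, 0)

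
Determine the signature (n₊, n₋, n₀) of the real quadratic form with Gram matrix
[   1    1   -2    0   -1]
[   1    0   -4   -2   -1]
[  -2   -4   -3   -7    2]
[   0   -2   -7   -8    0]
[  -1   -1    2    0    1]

step 0: pivot 1 → sign +
step 1: pivot -1 → sign −
step 2: pivot -3 → sign −
step 3: pivot -1 → sign −
step 4: row/col 4 already zero → sign 0
signature = (1, 3, 1)

Answer: (1, 3, 1)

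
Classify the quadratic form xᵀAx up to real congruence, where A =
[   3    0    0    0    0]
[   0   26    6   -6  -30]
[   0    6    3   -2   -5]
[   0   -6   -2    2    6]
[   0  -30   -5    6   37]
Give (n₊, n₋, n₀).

step 0: pivot 3 → sign +
step 1: pivot 26 → sign +
step 2: pivot 21/13 → sign +
step 3: pivot 8/21 → sign +
step 4: row/col 4 already zero → sign 0
signature = (4, 0, 1)

Answer: (4, 0, 1)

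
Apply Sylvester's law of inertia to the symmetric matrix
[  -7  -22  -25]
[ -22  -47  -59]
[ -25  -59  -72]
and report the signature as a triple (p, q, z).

step 0: pivot -7 → sign −
step 1: pivot 155/7 → sign +
step 2: pivot -2/155 → sign −
signature = (1, 2, 0)

Answer: (1, 2, 0)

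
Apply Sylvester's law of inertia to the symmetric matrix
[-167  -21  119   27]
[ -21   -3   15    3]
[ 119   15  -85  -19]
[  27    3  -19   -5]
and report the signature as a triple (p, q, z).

Answer: (0, 3, 1)

Derivation:
step 0: pivot -167 → sign −
step 1: pivot -60/167 → sign −
step 2: pivot -1/5 → sign −
step 3: row/col 3 already zero → sign 0
signature = (0, 3, 1)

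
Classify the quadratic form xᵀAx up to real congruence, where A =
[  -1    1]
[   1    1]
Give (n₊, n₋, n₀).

Answer: (1, 1, 0)

Derivation:
step 0: pivot -1 → sign −
step 1: pivot 2 → sign +
signature = (1, 1, 0)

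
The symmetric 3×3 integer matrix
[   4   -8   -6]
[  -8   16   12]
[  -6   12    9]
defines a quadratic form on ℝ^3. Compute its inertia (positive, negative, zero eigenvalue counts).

Answer: (1, 0, 2)

Derivation:
step 0: pivot 4 → sign +
step 1: row/col 1 already zero → sign 0
step 2: row/col 2 already zero → sign 0
signature = (1, 0, 2)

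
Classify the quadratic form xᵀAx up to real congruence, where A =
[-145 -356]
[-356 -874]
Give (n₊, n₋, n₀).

step 0: pivot -145 → sign −
step 1: pivot 6/145 → sign +
signature = (1, 1, 0)

Answer: (1, 1, 0)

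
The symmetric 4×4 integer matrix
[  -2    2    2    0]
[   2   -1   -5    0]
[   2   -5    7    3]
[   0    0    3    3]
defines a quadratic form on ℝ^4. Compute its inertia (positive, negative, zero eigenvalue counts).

step 0: pivot -2 → sign −
step 1: pivot 1 → sign +
step 2: pivot 3 → sign +
step 3: pivot -3 → sign −
signature = (2, 2, 0)

Answer: (2, 2, 0)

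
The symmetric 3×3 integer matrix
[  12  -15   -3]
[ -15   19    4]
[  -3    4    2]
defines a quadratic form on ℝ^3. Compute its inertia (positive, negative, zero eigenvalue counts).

step 0: pivot 12 → sign +
step 1: pivot 1/4 → sign +
step 2: pivot 1 → sign +
signature = (3, 0, 0)

Answer: (3, 0, 0)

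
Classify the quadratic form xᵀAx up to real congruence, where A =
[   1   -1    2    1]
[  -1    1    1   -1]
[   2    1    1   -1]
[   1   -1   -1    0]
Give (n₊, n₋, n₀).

step 0: pivot 1 → sign +
step 1: pivot -3 → sign −
step 2: pivot 3 → sign +
step 3: pivot -1 → sign −
signature = (2, 2, 0)

Answer: (2, 2, 0)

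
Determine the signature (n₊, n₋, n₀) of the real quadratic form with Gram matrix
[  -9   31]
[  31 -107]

step 0: pivot -9 → sign −
step 1: pivot -2/9 → sign −
signature = (0, 2, 0)

Answer: (0, 2, 0)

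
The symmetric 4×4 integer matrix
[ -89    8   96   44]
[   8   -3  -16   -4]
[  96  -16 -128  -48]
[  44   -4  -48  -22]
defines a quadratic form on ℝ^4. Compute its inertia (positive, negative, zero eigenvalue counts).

Answer: (0, 3, 1)

Derivation:
step 0: pivot -89 → sign −
step 1: pivot -203/89 → sign −
step 2: pivot -128/203 → sign −
step 3: row/col 3 already zero → sign 0
signature = (0, 3, 1)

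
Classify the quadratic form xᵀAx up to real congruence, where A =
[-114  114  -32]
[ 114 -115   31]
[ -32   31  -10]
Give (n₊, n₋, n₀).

step 0: pivot -114 → sign −
step 1: pivot -1 → sign −
step 2: pivot -1/57 → sign −
signature = (0, 3, 0)

Answer: (0, 3, 0)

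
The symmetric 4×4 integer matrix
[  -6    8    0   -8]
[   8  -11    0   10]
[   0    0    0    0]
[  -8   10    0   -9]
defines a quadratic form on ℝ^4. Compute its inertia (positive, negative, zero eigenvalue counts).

step 0: pivot -6 → sign −
step 1: pivot -1/3 → sign −
step 2: pivot 3 → sign +
step 3: row/col 3 already zero → sign 0
signature = (1, 2, 1)

Answer: (1, 2, 1)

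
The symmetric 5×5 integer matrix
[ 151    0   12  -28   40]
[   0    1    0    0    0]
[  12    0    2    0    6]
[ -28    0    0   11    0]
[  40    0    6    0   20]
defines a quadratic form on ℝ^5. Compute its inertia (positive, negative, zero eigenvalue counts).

step 0: pivot 151 → sign +
step 1: pivot 1 → sign +
step 2: pivot 158/151 → sign +
step 3: pivot 85/79 → sign +
step 4: pivot -6/85 → sign −
signature = (4, 1, 0)

Answer: (4, 1, 0)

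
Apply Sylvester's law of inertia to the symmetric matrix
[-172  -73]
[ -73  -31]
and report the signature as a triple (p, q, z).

Answer: (0, 2, 0)

Derivation:
step 0: pivot -172 → sign −
step 1: pivot -3/172 → sign −
signature = (0, 2, 0)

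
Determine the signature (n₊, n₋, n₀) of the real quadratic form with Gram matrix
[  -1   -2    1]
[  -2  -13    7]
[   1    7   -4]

step 0: pivot -1 → sign −
step 1: pivot -9 → sign −
step 2: pivot -2/9 → sign −
signature = (0, 3, 0)

Answer: (0, 3, 0)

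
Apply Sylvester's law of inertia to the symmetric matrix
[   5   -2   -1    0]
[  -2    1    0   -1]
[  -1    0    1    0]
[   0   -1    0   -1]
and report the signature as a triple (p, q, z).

Answer: (3, 1, 0)

Derivation:
step 0: pivot 5 → sign +
step 1: pivot 1/5 → sign +
step 2: pivot -6 → sign −
step 3: pivot 2/3 → sign +
signature = (3, 1, 0)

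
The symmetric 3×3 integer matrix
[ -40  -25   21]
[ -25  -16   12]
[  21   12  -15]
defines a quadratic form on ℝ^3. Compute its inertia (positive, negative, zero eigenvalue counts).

step 0: pivot -40 → sign −
step 1: pivot -3/8 → sign −
step 2: pivot -3/5 → sign −
signature = (0, 3, 0)

Answer: (0, 3, 0)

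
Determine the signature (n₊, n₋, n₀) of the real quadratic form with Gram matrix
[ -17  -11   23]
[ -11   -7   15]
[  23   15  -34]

Answer: (1, 2, 0)

Derivation:
step 0: pivot -17 → sign −
step 1: pivot 2/17 → sign +
step 2: pivot -3 → sign −
signature = (1, 2, 0)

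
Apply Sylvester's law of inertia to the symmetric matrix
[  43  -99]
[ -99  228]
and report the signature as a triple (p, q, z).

step 0: pivot 43 → sign +
step 1: pivot 3/43 → sign +
signature = (2, 0, 0)

Answer: (2, 0, 0)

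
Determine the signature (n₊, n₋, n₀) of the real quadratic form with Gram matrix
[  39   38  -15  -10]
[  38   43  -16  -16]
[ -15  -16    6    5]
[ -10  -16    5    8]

step 0: pivot 39 → sign +
step 1: pivot 233/39 → sign +
step 2: pivot -21/233 → sign −
step 3: pivot -1/7 → sign −
signature = (2, 2, 0)

Answer: (2, 2, 0)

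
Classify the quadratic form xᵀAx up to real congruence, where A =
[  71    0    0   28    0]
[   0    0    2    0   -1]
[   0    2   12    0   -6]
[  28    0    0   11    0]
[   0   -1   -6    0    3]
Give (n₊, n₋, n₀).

step 0: pivot 71 → sign +
step 1: pivot 12 → sign +
step 2: pivot -1/3 → sign −
step 3: pivot -3/71 → sign −
step 4: row/col 4 already zero → sign 0
signature = (2, 2, 1)

Answer: (2, 2, 1)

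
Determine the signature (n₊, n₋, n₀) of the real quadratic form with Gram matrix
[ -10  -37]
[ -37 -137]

step 0: pivot -10 → sign −
step 1: pivot -1/10 → sign −
signature = (0, 2, 0)

Answer: (0, 2, 0)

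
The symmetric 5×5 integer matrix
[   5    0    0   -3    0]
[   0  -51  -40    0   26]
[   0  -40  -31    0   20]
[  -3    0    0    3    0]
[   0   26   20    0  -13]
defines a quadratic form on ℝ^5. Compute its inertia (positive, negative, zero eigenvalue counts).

step 0: pivot 5 → sign +
step 1: pivot -51 → sign −
step 2: pivot 19/51 → sign +
step 3: pivot 6/5 → sign +
step 4: pivot -3/19 → sign −
signature = (3, 2, 0)

Answer: (3, 2, 0)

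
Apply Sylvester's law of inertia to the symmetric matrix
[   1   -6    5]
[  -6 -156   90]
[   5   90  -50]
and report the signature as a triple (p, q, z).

Answer: (1, 1, 1)

Derivation:
step 0: pivot 1 → sign +
step 1: pivot -192 → sign −
step 2: row/col 2 already zero → sign 0
signature = (1, 1, 1)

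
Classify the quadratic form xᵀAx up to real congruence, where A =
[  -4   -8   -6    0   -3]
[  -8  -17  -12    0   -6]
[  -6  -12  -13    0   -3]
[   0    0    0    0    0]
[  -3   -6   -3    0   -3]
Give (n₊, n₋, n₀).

Answer: (0, 4, 1)

Derivation:
step 0: pivot -4 → sign −
step 1: pivot -1 → sign −
step 2: pivot -4 → sign −
step 3: pivot -3/16 → sign −
step 4: row/col 4 already zero → sign 0
signature = (0, 4, 1)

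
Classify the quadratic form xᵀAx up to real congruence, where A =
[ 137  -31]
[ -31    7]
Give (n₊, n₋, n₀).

step 0: pivot 137 → sign +
step 1: pivot -2/137 → sign −
signature = (1, 1, 0)

Answer: (1, 1, 0)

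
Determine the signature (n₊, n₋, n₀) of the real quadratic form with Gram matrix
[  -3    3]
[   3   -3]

Answer: (0, 1, 1)

Derivation:
step 0: pivot -3 → sign −
step 1: row/col 1 already zero → sign 0
signature = (0, 1, 1)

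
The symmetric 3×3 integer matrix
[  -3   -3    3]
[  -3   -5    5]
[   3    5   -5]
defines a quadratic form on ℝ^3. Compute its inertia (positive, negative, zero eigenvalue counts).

Answer: (0, 2, 1)

Derivation:
step 0: pivot -3 → sign −
step 1: pivot -2 → sign −
step 2: row/col 2 already zero → sign 0
signature = (0, 2, 1)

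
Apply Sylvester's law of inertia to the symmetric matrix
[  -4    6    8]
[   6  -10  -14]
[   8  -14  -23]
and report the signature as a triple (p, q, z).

Answer: (0, 3, 0)

Derivation:
step 0: pivot -4 → sign −
step 1: pivot -1 → sign −
step 2: pivot -3 → sign −
signature = (0, 3, 0)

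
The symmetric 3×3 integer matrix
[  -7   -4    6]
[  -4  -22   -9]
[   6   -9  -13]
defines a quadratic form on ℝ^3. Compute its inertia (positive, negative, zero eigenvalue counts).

step 0: pivot -7 → sign −
step 1: pivot -138/7 → sign −
step 2: pivot -1/46 → sign −
signature = (0, 3, 0)

Answer: (0, 3, 0)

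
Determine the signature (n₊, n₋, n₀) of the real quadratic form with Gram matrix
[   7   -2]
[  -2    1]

step 0: pivot 7 → sign +
step 1: pivot 3/7 → sign +
signature = (2, 0, 0)

Answer: (2, 0, 0)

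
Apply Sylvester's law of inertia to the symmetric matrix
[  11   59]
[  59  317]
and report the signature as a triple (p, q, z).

Answer: (2, 0, 0)

Derivation:
step 0: pivot 11 → sign +
step 1: pivot 6/11 → sign +
signature = (2, 0, 0)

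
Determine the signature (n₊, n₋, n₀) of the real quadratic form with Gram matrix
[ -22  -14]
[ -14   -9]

Answer: (0, 2, 0)

Derivation:
step 0: pivot -22 → sign −
step 1: pivot -1/11 → sign −
signature = (0, 2, 0)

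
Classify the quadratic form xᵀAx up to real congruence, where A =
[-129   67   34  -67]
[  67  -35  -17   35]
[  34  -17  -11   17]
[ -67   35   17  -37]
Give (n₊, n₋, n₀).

Answer: (1, 3, 0)

Derivation:
step 0: pivot -129 → sign −
step 1: pivot -26/129 → sign −
step 2: pivot 3/26 → sign +
step 3: pivot -2 → sign −
signature = (1, 3, 0)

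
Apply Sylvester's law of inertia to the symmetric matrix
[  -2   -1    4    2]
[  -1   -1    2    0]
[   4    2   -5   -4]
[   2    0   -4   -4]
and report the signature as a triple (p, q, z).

Answer: (1, 2, 1)

Derivation:
step 0: pivot -2 → sign −
step 1: pivot -1/2 → sign −
step 2: pivot 3 → sign +
step 3: row/col 3 already zero → sign 0
signature = (1, 2, 1)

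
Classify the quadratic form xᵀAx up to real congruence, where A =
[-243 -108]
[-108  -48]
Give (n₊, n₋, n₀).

step 0: pivot -243 → sign −
step 1: row/col 1 already zero → sign 0
signature = (0, 1, 1)

Answer: (0, 1, 1)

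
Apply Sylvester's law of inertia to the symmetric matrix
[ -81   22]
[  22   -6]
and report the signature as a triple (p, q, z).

step 0: pivot -81 → sign −
step 1: pivot -2/81 → sign −
signature = (0, 2, 0)

Answer: (0, 2, 0)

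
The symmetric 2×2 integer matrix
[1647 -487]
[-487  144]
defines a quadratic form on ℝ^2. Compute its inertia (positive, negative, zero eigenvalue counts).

Answer: (1, 1, 0)

Derivation:
step 0: pivot 1647 → sign +
step 1: pivot -1/1647 → sign −
signature = (1, 1, 0)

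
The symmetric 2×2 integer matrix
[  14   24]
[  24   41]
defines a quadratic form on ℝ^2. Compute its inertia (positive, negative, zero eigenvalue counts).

Answer: (1, 1, 0)

Derivation:
step 0: pivot 14 → sign +
step 1: pivot -1/7 → sign −
signature = (1, 1, 0)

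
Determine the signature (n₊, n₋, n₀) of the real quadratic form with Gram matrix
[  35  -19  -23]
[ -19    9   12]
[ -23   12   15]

step 0: pivot 35 → sign +
step 1: pivot -46/35 → sign −
step 2: pivot 3/46 → sign +
signature = (2, 1, 0)

Answer: (2, 1, 0)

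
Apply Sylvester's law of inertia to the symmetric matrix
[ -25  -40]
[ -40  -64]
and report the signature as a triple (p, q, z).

Answer: (0, 1, 1)

Derivation:
step 0: pivot -25 → sign −
step 1: row/col 1 already zero → sign 0
signature = (0, 1, 1)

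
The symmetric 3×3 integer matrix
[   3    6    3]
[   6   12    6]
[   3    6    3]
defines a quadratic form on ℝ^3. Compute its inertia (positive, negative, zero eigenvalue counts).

step 0: pivot 3 → sign +
step 1: row/col 1 already zero → sign 0
step 2: row/col 2 already zero → sign 0
signature = (1, 0, 2)

Answer: (1, 0, 2)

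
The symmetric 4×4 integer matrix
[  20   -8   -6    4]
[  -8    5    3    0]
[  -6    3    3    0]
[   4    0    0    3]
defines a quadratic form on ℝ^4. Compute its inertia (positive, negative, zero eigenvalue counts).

step 0: pivot 20 → sign +
step 1: pivot 9/5 → sign +
step 2: pivot 1 → sign +
step 3: pivot 1/3 → sign +
signature = (4, 0, 0)

Answer: (4, 0, 0)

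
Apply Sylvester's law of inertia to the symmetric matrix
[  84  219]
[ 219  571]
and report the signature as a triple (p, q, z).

Answer: (2, 0, 0)

Derivation:
step 0: pivot 84 → sign +
step 1: pivot 1/28 → sign +
signature = (2, 0, 0)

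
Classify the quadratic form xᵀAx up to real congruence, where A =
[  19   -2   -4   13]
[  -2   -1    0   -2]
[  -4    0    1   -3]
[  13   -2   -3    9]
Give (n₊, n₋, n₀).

Answer: (3, 1, 0)

Derivation:
step 0: pivot 19 → sign +
step 1: pivot -23/19 → sign −
step 2: pivot 7/23 → sign +
step 3: pivot 3/7 → sign +
signature = (3, 1, 0)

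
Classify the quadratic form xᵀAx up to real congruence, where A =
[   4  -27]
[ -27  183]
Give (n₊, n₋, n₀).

Answer: (2, 0, 0)

Derivation:
step 0: pivot 4 → sign +
step 1: pivot 3/4 → sign +
signature = (2, 0, 0)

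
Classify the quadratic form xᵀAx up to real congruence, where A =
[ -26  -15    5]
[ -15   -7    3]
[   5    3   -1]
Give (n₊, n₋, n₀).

Answer: (1, 2, 0)

Derivation:
step 0: pivot -26 → sign −
step 1: pivot 43/26 → sign +
step 2: pivot -2/43 → sign −
signature = (1, 2, 0)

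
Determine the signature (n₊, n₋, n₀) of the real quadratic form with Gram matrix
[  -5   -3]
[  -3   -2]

Answer: (0, 2, 0)

Derivation:
step 0: pivot -5 → sign −
step 1: pivot -1/5 → sign −
signature = (0, 2, 0)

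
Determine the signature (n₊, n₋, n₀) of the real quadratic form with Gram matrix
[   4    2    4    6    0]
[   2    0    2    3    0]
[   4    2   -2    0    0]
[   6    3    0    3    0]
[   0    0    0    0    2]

Answer: (2, 2, 1)

Derivation:
step 0: pivot 4 → sign +
step 1: pivot -1 → sign −
step 2: pivot -6 → sign −
step 3: pivot 2 → sign +
step 4: row/col 4 already zero → sign 0
signature = (2, 2, 1)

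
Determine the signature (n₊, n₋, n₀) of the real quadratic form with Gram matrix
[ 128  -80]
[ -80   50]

step 0: pivot 128 → sign +
step 1: row/col 1 already zero → sign 0
signature = (1, 0, 1)

Answer: (1, 0, 1)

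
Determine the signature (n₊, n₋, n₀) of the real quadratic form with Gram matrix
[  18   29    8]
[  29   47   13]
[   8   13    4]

step 0: pivot 18 → sign +
step 1: pivot 5/18 → sign +
step 2: pivot 2/5 → sign +
signature = (3, 0, 0)

Answer: (3, 0, 0)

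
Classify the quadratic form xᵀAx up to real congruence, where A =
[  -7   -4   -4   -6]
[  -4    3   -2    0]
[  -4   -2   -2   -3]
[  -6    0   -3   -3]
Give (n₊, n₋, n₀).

step 0: pivot -7 → sign −
step 1: pivot 37/7 → sign +
step 2: pivot 10/37 → sign +
step 3: pivot -3/10 → sign −
signature = (2, 2, 0)

Answer: (2, 2, 0)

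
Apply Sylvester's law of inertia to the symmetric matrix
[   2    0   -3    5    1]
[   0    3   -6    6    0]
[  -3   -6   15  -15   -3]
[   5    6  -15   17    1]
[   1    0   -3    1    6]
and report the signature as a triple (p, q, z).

Answer: (4, 1, 0)

Derivation:
step 0: pivot 2 → sign +
step 1: pivot 3 → sign +
step 2: pivot -3/2 → sign −
step 3: pivot 6 → sign +
step 4: pivot 1 → sign +
signature = (4, 1, 0)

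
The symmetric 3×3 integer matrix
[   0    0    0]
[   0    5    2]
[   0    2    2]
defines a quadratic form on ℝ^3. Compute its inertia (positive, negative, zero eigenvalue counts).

step 0: pivot 5 → sign +
step 1: pivot 6/5 → sign +
step 2: row/col 2 already zero → sign 0
signature = (2, 0, 1)

Answer: (2, 0, 1)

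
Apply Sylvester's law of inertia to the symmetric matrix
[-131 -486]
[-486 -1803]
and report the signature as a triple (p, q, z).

step 0: pivot -131 → sign −
step 1: pivot 3/131 → sign +
signature = (1, 1, 0)

Answer: (1, 1, 0)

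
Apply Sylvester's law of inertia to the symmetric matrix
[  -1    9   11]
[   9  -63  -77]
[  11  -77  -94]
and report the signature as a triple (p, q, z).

Answer: (2, 1, 0)

Derivation:
step 0: pivot -1 → sign −
step 1: pivot 18 → sign +
step 2: pivot 1/9 → sign +
signature = (2, 1, 0)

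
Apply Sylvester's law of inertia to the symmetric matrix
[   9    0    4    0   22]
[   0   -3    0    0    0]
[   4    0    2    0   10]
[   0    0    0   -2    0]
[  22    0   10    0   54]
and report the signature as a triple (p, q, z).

step 0: pivot 9 → sign +
step 1: pivot -3 → sign −
step 2: pivot 2/9 → sign +
step 3: pivot -2 → sign −
step 4: row/col 4 already zero → sign 0
signature = (2, 2, 1)

Answer: (2, 2, 1)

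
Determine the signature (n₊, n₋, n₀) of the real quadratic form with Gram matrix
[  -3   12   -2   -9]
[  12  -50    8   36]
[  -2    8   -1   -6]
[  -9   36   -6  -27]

step 0: pivot -3 → sign −
step 1: pivot -2 → sign −
step 2: pivot 1/3 → sign +
step 3: row/col 3 already zero → sign 0
signature = (1, 2, 1)

Answer: (1, 2, 1)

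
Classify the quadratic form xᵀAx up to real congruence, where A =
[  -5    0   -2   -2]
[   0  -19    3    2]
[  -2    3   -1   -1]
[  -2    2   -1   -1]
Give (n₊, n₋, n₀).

step 0: pivot -5 → sign −
step 1: pivot -19 → sign −
step 2: pivot 26/95 → sign +
step 3: pivot -1/26 → sign −
signature = (1, 3, 0)

Answer: (1, 3, 0)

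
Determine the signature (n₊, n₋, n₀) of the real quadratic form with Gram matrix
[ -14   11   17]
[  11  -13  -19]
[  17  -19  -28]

step 0: pivot -14 → sign −
step 1: pivot -61/14 → sign −
step 2: pivot -3/61 → sign −
signature = (0, 3, 0)

Answer: (0, 3, 0)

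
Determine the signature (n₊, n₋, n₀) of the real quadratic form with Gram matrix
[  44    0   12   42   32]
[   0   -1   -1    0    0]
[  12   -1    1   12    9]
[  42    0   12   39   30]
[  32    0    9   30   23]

Answer: (1, 3, 1)

Derivation:
step 0: pivot 44 → sign +
step 1: pivot -1 → sign −
step 2: pivot -14/11 → sign −
step 3: pivot -6/7 → sign −
step 4: row/col 4 already zero → sign 0
signature = (1, 3, 1)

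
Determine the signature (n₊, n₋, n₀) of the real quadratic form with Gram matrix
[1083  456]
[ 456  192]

step 0: pivot 1083 → sign +
step 1: row/col 1 already zero → sign 0
signature = (1, 0, 1)

Answer: (1, 0, 1)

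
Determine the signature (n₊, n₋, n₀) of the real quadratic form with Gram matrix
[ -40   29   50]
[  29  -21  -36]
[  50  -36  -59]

Answer: (2, 1, 0)

Derivation:
step 0: pivot -40 → sign −
step 1: pivot 1/40 → sign +
step 2: pivot 1 → sign +
signature = (2, 1, 0)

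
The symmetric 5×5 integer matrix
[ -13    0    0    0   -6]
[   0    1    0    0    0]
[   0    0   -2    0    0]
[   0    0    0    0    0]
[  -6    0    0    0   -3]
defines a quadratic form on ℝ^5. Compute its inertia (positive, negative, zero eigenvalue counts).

Answer: (1, 3, 1)

Derivation:
step 0: pivot -13 → sign −
step 1: pivot 1 → sign +
step 2: pivot -2 → sign −
step 3: pivot -3/13 → sign −
step 4: row/col 4 already zero → sign 0
signature = (1, 3, 1)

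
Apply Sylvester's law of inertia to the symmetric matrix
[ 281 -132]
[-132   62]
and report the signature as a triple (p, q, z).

Answer: (1, 1, 0)

Derivation:
step 0: pivot 281 → sign +
step 1: pivot -2/281 → sign −
signature = (1, 1, 0)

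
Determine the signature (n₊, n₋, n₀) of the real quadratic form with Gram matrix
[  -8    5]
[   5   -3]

Answer: (1, 1, 0)

Derivation:
step 0: pivot -8 → sign −
step 1: pivot 1/8 → sign +
signature = (1, 1, 0)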